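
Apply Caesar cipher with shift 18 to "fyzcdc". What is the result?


Caesar cipher: shift "fyzcdc" by 18
  'f' (pos 5) + 18 = pos 23 = 'x'
  'y' (pos 24) + 18 = pos 16 = 'q'
  'z' (pos 25) + 18 = pos 17 = 'r'
  'c' (pos 2) + 18 = pos 20 = 'u'
  'd' (pos 3) + 18 = pos 21 = 'v'
  'c' (pos 2) + 18 = pos 20 = 'u'
Result: xqruvu

xqruvu


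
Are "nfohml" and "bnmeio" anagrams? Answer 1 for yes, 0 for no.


Strings: "nfohml", "bnmeio"
Sorted first:  fhlmno
Sorted second: beimno
Differ at position 0: 'f' vs 'b' => not anagrams

0


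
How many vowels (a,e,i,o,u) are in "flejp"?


Input: flejp
Checking each character:
  'f' at position 0: consonant
  'l' at position 1: consonant
  'e' at position 2: vowel (running total: 1)
  'j' at position 3: consonant
  'p' at position 4: consonant
Total vowels: 1

1


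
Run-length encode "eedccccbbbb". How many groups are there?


Input: eedccccbbbb
Scanning for consecutive runs:
  Group 1: 'e' x 2 (positions 0-1)
  Group 2: 'd' x 1 (positions 2-2)
  Group 3: 'c' x 4 (positions 3-6)
  Group 4: 'b' x 4 (positions 7-10)
Total groups: 4

4


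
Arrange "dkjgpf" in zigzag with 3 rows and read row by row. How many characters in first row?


Zigzag "dkjgpf" into 3 rows:
Placing characters:
  'd' => row 0
  'k' => row 1
  'j' => row 2
  'g' => row 1
  'p' => row 0
  'f' => row 1
Rows:
  Row 0: "dp"
  Row 1: "kgf"
  Row 2: "j"
First row length: 2

2


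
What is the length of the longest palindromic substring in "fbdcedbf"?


Input: "fbdcedbf"
Checking substrings for palindromes:
  No multi-char palindromic substrings found
Longest palindromic substring: "f" with length 1

1


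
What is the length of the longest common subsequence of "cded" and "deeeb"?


LCS of "cded" and "deeeb"
DP table:
           d    e    e    e    b
      0    0    0    0    0    0
  c   0    0    0    0    0    0
  d   0    1    1    1    1    1
  e   0    1    2    2    2    2
  d   0    1    2    2    2    2
LCS length = dp[4][5] = 2

2


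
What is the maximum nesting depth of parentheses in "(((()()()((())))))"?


Input: "(((()()()((())))))"
Tracking depth:
  Position 0 '(': depth becomes 1
  Position 1 '(': depth becomes 2
  Position 2 '(': depth becomes 3
  Position 3 '(': depth becomes 4
  Position 4 ')': depth becomes 3
  Position 5 '(': depth becomes 4
  Position 6 ')': depth becomes 3
  Position 7 '(': depth becomes 4
  Position 8 ')': depth becomes 3
  Position 9 '(': depth becomes 4
  Position 10 '(': depth becomes 5
  Position 11 '(': depth becomes 6
  Position 12 ')': depth becomes 5
  Position 13 ')': depth becomes 4
  Position 14 ')': depth becomes 3
  Position 15 ')': depth becomes 2
  Position 16 ')': depth becomes 1
  Position 17 ')': depth becomes 0
Maximum depth reached: 6

6


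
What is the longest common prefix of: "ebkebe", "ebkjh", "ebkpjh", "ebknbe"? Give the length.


Words: ebkebe, ebkjh, ebkpjh, ebknbe
  Position 0: all 'e' => match
  Position 1: all 'b' => match
  Position 2: all 'k' => match
  Position 3: ('e', 'j', 'p', 'n') => mismatch, stop
LCP = "ebk" (length 3)

3


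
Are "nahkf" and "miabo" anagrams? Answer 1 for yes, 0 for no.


Strings: "nahkf", "miabo"
Sorted first:  afhkn
Sorted second: abimo
Differ at position 1: 'f' vs 'b' => not anagrams

0


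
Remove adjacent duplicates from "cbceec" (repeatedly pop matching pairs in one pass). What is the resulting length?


Input: cbceec
Stack-based adjacent duplicate removal:
  Read 'c': push. Stack: c
  Read 'b': push. Stack: cb
  Read 'c': push. Stack: cbc
  Read 'e': push. Stack: cbce
  Read 'e': matches stack top 'e' => pop. Stack: cbc
  Read 'c': matches stack top 'c' => pop. Stack: cb
Final stack: "cb" (length 2)

2


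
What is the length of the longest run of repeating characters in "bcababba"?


Input: "bcababba"
Scanning for longest run:
  Position 1 ('c'): new char, reset run to 1
  Position 2 ('a'): new char, reset run to 1
  Position 3 ('b'): new char, reset run to 1
  Position 4 ('a'): new char, reset run to 1
  Position 5 ('b'): new char, reset run to 1
  Position 6 ('b'): continues run of 'b', length=2
  Position 7 ('a'): new char, reset run to 1
Longest run: 'b' with length 2

2


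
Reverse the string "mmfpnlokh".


Input: mmfpnlokh
Reading characters right to left:
  Position 8: 'h'
  Position 7: 'k'
  Position 6: 'o'
  Position 5: 'l'
  Position 4: 'n'
  Position 3: 'p'
  Position 2: 'f'
  Position 1: 'm'
  Position 0: 'm'
Reversed: hkolnpfmm

hkolnpfmm


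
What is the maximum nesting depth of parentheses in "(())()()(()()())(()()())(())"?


Input: "(())()()(()()())(()()())(())"
Tracking depth:
  Position 0 '(': depth becomes 1
  Position 1 '(': depth becomes 2
  Position 2 ')': depth becomes 1
  Position 3 ')': depth becomes 0
  Position 4 '(': depth becomes 1
  Position 5 ')': depth becomes 0
  Position 6 '(': depth becomes 1
  Position 7 ')': depth becomes 0
  Position 8 '(': depth becomes 1
  Position 9 '(': depth becomes 2
  Position 10 ')': depth becomes 1
  Position 11 '(': depth becomes 2
  Position 12 ')': depth becomes 1
  Position 13 '(': depth becomes 2
  Position 14 ')': depth becomes 1
  Position 15 ')': depth becomes 0
  Position 16 '(': depth becomes 1
  Position 17 '(': depth becomes 2
  Position 18 ')': depth becomes 1
  Position 19 '(': depth becomes 2
  Position 20 ')': depth becomes 1
  Position 21 '(': depth becomes 2
  Position 22 ')': depth becomes 1
  Position 23 ')': depth becomes 0
  Position 24 '(': depth becomes 1
  Position 25 '(': depth becomes 2
  Position 26 ')': depth becomes 1
  Position 27 ')': depth becomes 0
Maximum depth reached: 2

2


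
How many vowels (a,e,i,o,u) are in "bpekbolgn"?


Input: bpekbolgn
Checking each character:
  'b' at position 0: consonant
  'p' at position 1: consonant
  'e' at position 2: vowel (running total: 1)
  'k' at position 3: consonant
  'b' at position 4: consonant
  'o' at position 5: vowel (running total: 2)
  'l' at position 6: consonant
  'g' at position 7: consonant
  'n' at position 8: consonant
Total vowels: 2

2


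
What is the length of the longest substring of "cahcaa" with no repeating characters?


Input: "cahcaa"
Sliding window (track last position of each char):
  Position 0 ('c'): window [0,0] length 1 -- new best
  Position 1 ('a'): window [0,1] length 2 -- new best
  Position 2 ('h'): window [0,2] length 3 -- new best
  Position 3 ('c'): repeat (last at 0), move window start to 1
  Position 3 ('c'): window [1,3] length 3
  Position 4 ('a'): repeat (last at 1), move window start to 2
  Position 4 ('a'): window [2,4] length 3
  Position 5 ('a'): repeat (last at 4), move window start to 5
  Position 5 ('a'): window [5,5] length 1
Longest substring with no repeats: "cah" with length 3

3


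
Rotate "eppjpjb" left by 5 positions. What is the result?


Input: "eppjpjb", rotate left by 5
First 5 characters: "eppjp"
Remaining characters: "jb"
Concatenate remaining + first: "jb" + "eppjp" = "jbeppjp"

jbeppjp


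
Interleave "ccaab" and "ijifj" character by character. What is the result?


Interleaving "ccaab" and "ijifj":
  Position 0: 'c' from first, 'i' from second => "ci"
  Position 1: 'c' from first, 'j' from second => "cj"
  Position 2: 'a' from first, 'i' from second => "ai"
  Position 3: 'a' from first, 'f' from second => "af"
  Position 4: 'b' from first, 'j' from second => "bj"
Result: cicjaiafbj

cicjaiafbj


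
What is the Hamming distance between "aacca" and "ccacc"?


Comparing "aacca" and "ccacc" position by position:
  Position 0: 'a' vs 'c' => differ
  Position 1: 'a' vs 'c' => differ
  Position 2: 'c' vs 'a' => differ
  Position 3: 'c' vs 'c' => same
  Position 4: 'a' vs 'c' => differ
Total differences (Hamming distance): 4

4


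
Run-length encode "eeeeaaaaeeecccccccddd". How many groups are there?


Input: eeeeaaaaeeecccccccddd
Scanning for consecutive runs:
  Group 1: 'e' x 4 (positions 0-3)
  Group 2: 'a' x 4 (positions 4-7)
  Group 3: 'e' x 3 (positions 8-10)
  Group 4: 'c' x 7 (positions 11-17)
  Group 5: 'd' x 3 (positions 18-20)
Total groups: 5

5


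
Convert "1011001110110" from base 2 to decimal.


Input: "1011001110110" in base 2
Positional expansion:
  Digit '1' (value 1) x 2^12 = 4096
  Digit '0' (value 0) x 2^11 = 0
  Digit '1' (value 1) x 2^10 = 1024
  Digit '1' (value 1) x 2^9 = 512
  Digit '0' (value 0) x 2^8 = 0
  Digit '0' (value 0) x 2^7 = 0
  Digit '1' (value 1) x 2^6 = 64
  Digit '1' (value 1) x 2^5 = 32
  Digit '1' (value 1) x 2^4 = 16
  Digit '0' (value 0) x 2^3 = 0
  Digit '1' (value 1) x 2^2 = 4
  Digit '1' (value 1) x 2^1 = 2
  Digit '0' (value 0) x 2^0 = 0
Sum = 5750

5750


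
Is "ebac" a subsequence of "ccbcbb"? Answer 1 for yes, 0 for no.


Check if "ebac" is a subsequence of "ccbcbb"
Greedy scan:
  Position 0 ('c'): no match needed
  Position 1 ('c'): no match needed
  Position 2 ('b'): no match needed
  Position 3 ('c'): no match needed
  Position 4 ('b'): no match needed
  Position 5 ('b'): no match needed
Only matched 0/4 characters => not a subsequence

0


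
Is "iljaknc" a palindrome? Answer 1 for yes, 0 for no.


Input: iljaknc
Reversed: cnkajli
  Compare pos 0 ('i') with pos 6 ('c'): MISMATCH
  Compare pos 1 ('l') with pos 5 ('n'): MISMATCH
  Compare pos 2 ('j') with pos 4 ('k'): MISMATCH
Result: not a palindrome

0


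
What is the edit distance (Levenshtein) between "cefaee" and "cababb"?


Computing edit distance: "cefaee" -> "cababb"
DP table:
           c    a    b    a    b    b
      0    1    2    3    4    5    6
  c   1    0    1    2    3    4    5
  e   2    1    1    2    3    4    5
  f   3    2    2    2    3    4    5
  a   4    3    2    3    2    3    4
  e   5    4    3    3    3    3    4
  e   6    5    4    4    4    4    4
Edit distance = dp[6][6] = 4

4


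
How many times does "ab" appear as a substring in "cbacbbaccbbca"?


Searching for "ab" in "cbacbbaccbbca"
Scanning each position:
  Position 0: "cb" => no
  Position 1: "ba" => no
  Position 2: "ac" => no
  Position 3: "cb" => no
  Position 4: "bb" => no
  Position 5: "ba" => no
  Position 6: "ac" => no
  Position 7: "cc" => no
  Position 8: "cb" => no
  Position 9: "bb" => no
  Position 10: "bc" => no
  Position 11: "ca" => no
Total occurrences: 0

0


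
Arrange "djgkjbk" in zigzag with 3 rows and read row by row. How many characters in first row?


Zigzag "djgkjbk" into 3 rows:
Placing characters:
  'd' => row 0
  'j' => row 1
  'g' => row 2
  'k' => row 1
  'j' => row 0
  'b' => row 1
  'k' => row 2
Rows:
  Row 0: "dj"
  Row 1: "jkb"
  Row 2: "gk"
First row length: 2

2


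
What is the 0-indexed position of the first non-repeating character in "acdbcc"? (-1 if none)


Input: acdbcc
Character frequencies:
  'a': 1
  'b': 1
  'c': 3
  'd': 1
Scanning left to right for freq == 1:
  Position 0 ('a'): unique! => answer = 0

0


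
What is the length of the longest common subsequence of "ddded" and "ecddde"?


LCS of "ddded" and "ecddde"
DP table:
           e    c    d    d    d    e
      0    0    0    0    0    0    0
  d   0    0    0    1    1    1    1
  d   0    0    0    1    2    2    2
  d   0    0    0    1    2    3    3
  e   0    1    1    1    2    3    4
  d   0    1    1    2    2    3    4
LCS length = dp[5][6] = 4

4


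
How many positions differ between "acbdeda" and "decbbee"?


Comparing "acbdeda" and "decbbee" position by position:
  Position 0: 'a' vs 'd' => DIFFER
  Position 1: 'c' vs 'e' => DIFFER
  Position 2: 'b' vs 'c' => DIFFER
  Position 3: 'd' vs 'b' => DIFFER
  Position 4: 'e' vs 'b' => DIFFER
  Position 5: 'd' vs 'e' => DIFFER
  Position 6: 'a' vs 'e' => DIFFER
Positions that differ: 7

7


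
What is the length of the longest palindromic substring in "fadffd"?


Input: "fadffd"
Checking substrings for palindromes:
  [2:6] "dffd" (len 4) => palindrome
  [3:5] "ff" (len 2) => palindrome
Longest palindromic substring: "dffd" with length 4

4


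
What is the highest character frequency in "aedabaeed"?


Input: aedabaeed
Character counts:
  'a': 3
  'b': 1
  'd': 2
  'e': 3
Maximum frequency: 3

3


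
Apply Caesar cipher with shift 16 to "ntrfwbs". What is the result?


Caesar cipher: shift "ntrfwbs" by 16
  'n' (pos 13) + 16 = pos 3 = 'd'
  't' (pos 19) + 16 = pos 9 = 'j'
  'r' (pos 17) + 16 = pos 7 = 'h'
  'f' (pos 5) + 16 = pos 21 = 'v'
  'w' (pos 22) + 16 = pos 12 = 'm'
  'b' (pos 1) + 16 = pos 17 = 'r'
  's' (pos 18) + 16 = pos 8 = 'i'
Result: djhvmri

djhvmri


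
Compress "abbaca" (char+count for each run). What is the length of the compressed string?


Input: abbaca
Runs:
  'a' x 1 => "a1"
  'b' x 2 => "b2"
  'a' x 1 => "a1"
  'c' x 1 => "c1"
  'a' x 1 => "a1"
Compressed: "a1b2a1c1a1"
Compressed length: 10

10


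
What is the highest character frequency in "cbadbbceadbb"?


Input: cbadbbceadbb
Character counts:
  'a': 2
  'b': 5
  'c': 2
  'd': 2
  'e': 1
Maximum frequency: 5

5


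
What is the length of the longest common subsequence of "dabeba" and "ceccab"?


LCS of "dabeba" and "ceccab"
DP table:
           c    e    c    c    a    b
      0    0    0    0    0    0    0
  d   0    0    0    0    0    0    0
  a   0    0    0    0    0    1    1
  b   0    0    0    0    0    1    2
  e   0    0    1    1    1    1    2
  b   0    0    1    1    1    1    2
  a   0    0    1    1    1    2    2
LCS length = dp[6][6] = 2

2


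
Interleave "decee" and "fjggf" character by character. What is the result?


Interleaving "decee" and "fjggf":
  Position 0: 'd' from first, 'f' from second => "df"
  Position 1: 'e' from first, 'j' from second => "ej"
  Position 2: 'c' from first, 'g' from second => "cg"
  Position 3: 'e' from first, 'g' from second => "eg"
  Position 4: 'e' from first, 'f' from second => "ef"
Result: dfejcgegef

dfejcgegef


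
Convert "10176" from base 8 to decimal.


Input: "10176" in base 8
Positional expansion:
  Digit '1' (value 1) x 8^4 = 4096
  Digit '0' (value 0) x 8^3 = 0
  Digit '1' (value 1) x 8^2 = 64
  Digit '7' (value 7) x 8^1 = 56
  Digit '6' (value 6) x 8^0 = 6
Sum = 4222

4222


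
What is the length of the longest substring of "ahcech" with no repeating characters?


Input: "ahcech"
Sliding window (track last position of each char):
  Position 0 ('a'): window [0,0] length 1 -- new best
  Position 1 ('h'): window [0,1] length 2 -- new best
  Position 2 ('c'): window [0,2] length 3 -- new best
  Position 3 ('e'): window [0,3] length 4 -- new best
  Position 4 ('c'): repeat (last at 2), move window start to 3
  Position 4 ('c'): window [3,4] length 2
  Position 5 ('h'): window [3,5] length 3
Longest substring with no repeats: "ahce" with length 4

4


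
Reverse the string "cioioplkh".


Input: cioioplkh
Reading characters right to left:
  Position 8: 'h'
  Position 7: 'k'
  Position 6: 'l'
  Position 5: 'p'
  Position 4: 'o'
  Position 3: 'i'
  Position 2: 'o'
  Position 1: 'i'
  Position 0: 'c'
Reversed: hklpoioic

hklpoioic


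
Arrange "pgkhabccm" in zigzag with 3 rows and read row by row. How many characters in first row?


Zigzag "pgkhabccm" into 3 rows:
Placing characters:
  'p' => row 0
  'g' => row 1
  'k' => row 2
  'h' => row 1
  'a' => row 0
  'b' => row 1
  'c' => row 2
  'c' => row 1
  'm' => row 0
Rows:
  Row 0: "pam"
  Row 1: "ghbc"
  Row 2: "kc"
First row length: 3

3


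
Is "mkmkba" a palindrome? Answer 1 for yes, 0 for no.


Input: mkmkba
Reversed: abkmkm
  Compare pos 0 ('m') with pos 5 ('a'): MISMATCH
  Compare pos 1 ('k') with pos 4 ('b'): MISMATCH
  Compare pos 2 ('m') with pos 3 ('k'): MISMATCH
Result: not a palindrome

0


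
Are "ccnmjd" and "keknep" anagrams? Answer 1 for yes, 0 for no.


Strings: "ccnmjd", "keknep"
Sorted first:  ccdjmn
Sorted second: eekknp
Differ at position 0: 'c' vs 'e' => not anagrams

0


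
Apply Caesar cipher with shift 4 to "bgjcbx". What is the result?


Caesar cipher: shift "bgjcbx" by 4
  'b' (pos 1) + 4 = pos 5 = 'f'
  'g' (pos 6) + 4 = pos 10 = 'k'
  'j' (pos 9) + 4 = pos 13 = 'n'
  'c' (pos 2) + 4 = pos 6 = 'g'
  'b' (pos 1) + 4 = pos 5 = 'f'
  'x' (pos 23) + 4 = pos 1 = 'b'
Result: fkngfb

fkngfb


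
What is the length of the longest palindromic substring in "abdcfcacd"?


Input: "abdcfcacd"
Checking substrings for palindromes:
  [3:6] "cfc" (len 3) => palindrome
  [5:8] "cac" (len 3) => palindrome
Longest palindromic substring: "cfc" with length 3

3


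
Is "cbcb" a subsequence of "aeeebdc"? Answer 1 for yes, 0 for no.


Check if "cbcb" is a subsequence of "aeeebdc"
Greedy scan:
  Position 0 ('a'): no match needed
  Position 1 ('e'): no match needed
  Position 2 ('e'): no match needed
  Position 3 ('e'): no match needed
  Position 4 ('b'): no match needed
  Position 5 ('d'): no match needed
  Position 6 ('c'): matches sub[0] = 'c'
Only matched 1/4 characters => not a subsequence

0


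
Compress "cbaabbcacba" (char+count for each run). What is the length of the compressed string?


Input: cbaabbcacba
Runs:
  'c' x 1 => "c1"
  'b' x 1 => "b1"
  'a' x 2 => "a2"
  'b' x 2 => "b2"
  'c' x 1 => "c1"
  'a' x 1 => "a1"
  'c' x 1 => "c1"
  'b' x 1 => "b1"
  'a' x 1 => "a1"
Compressed: "c1b1a2b2c1a1c1b1a1"
Compressed length: 18

18


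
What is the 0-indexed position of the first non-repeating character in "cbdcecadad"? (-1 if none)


Input: cbdcecadad
Character frequencies:
  'a': 2
  'b': 1
  'c': 3
  'd': 3
  'e': 1
Scanning left to right for freq == 1:
  Position 0 ('c'): freq=3, skip
  Position 1 ('b'): unique! => answer = 1

1


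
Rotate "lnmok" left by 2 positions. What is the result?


Input: "lnmok", rotate left by 2
First 2 characters: "ln"
Remaining characters: "mok"
Concatenate remaining + first: "mok" + "ln" = "mokln"

mokln


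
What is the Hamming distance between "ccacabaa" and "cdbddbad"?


Comparing "ccacabaa" and "cdbddbad" position by position:
  Position 0: 'c' vs 'c' => same
  Position 1: 'c' vs 'd' => differ
  Position 2: 'a' vs 'b' => differ
  Position 3: 'c' vs 'd' => differ
  Position 4: 'a' vs 'd' => differ
  Position 5: 'b' vs 'b' => same
  Position 6: 'a' vs 'a' => same
  Position 7: 'a' vs 'd' => differ
Total differences (Hamming distance): 5

5


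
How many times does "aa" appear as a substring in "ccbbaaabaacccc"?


Searching for "aa" in "ccbbaaabaacccc"
Scanning each position:
  Position 0: "cc" => no
  Position 1: "cb" => no
  Position 2: "bb" => no
  Position 3: "ba" => no
  Position 4: "aa" => MATCH
  Position 5: "aa" => MATCH
  Position 6: "ab" => no
  Position 7: "ba" => no
  Position 8: "aa" => MATCH
  Position 9: "ac" => no
  Position 10: "cc" => no
  Position 11: "cc" => no
  Position 12: "cc" => no
Total occurrences: 3

3


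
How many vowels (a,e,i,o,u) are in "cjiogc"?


Input: cjiogc
Checking each character:
  'c' at position 0: consonant
  'j' at position 1: consonant
  'i' at position 2: vowel (running total: 1)
  'o' at position 3: vowel (running total: 2)
  'g' at position 4: consonant
  'c' at position 5: consonant
Total vowels: 2

2


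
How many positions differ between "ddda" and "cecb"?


Comparing "ddda" and "cecb" position by position:
  Position 0: 'd' vs 'c' => DIFFER
  Position 1: 'd' vs 'e' => DIFFER
  Position 2: 'd' vs 'c' => DIFFER
  Position 3: 'a' vs 'b' => DIFFER
Positions that differ: 4

4


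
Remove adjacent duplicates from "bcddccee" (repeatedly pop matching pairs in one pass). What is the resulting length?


Input: bcddccee
Stack-based adjacent duplicate removal:
  Read 'b': push. Stack: b
  Read 'c': push. Stack: bc
  Read 'd': push. Stack: bcd
  Read 'd': matches stack top 'd' => pop. Stack: bc
  Read 'c': matches stack top 'c' => pop. Stack: b
  Read 'c': push. Stack: bc
  Read 'e': push. Stack: bce
  Read 'e': matches stack top 'e' => pop. Stack: bc
Final stack: "bc" (length 2)

2


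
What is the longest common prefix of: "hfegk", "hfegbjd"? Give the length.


Words: hfegk, hfegbjd
  Position 0: all 'h' => match
  Position 1: all 'f' => match
  Position 2: all 'e' => match
  Position 3: all 'g' => match
  Position 4: ('k', 'b') => mismatch, stop
LCP = "hfeg" (length 4)

4


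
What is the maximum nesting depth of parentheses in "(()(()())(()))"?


Input: "(()(()())(()))"
Tracking depth:
  Position 0 '(': depth becomes 1
  Position 1 '(': depth becomes 2
  Position 2 ')': depth becomes 1
  Position 3 '(': depth becomes 2
  Position 4 '(': depth becomes 3
  Position 5 ')': depth becomes 2
  Position 6 '(': depth becomes 3
  Position 7 ')': depth becomes 2
  Position 8 ')': depth becomes 1
  Position 9 '(': depth becomes 2
  Position 10 '(': depth becomes 3
  Position 11 ')': depth becomes 2
  Position 12 ')': depth becomes 1
  Position 13 ')': depth becomes 0
Maximum depth reached: 3

3


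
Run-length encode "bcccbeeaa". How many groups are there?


Input: bcccbeeaa
Scanning for consecutive runs:
  Group 1: 'b' x 1 (positions 0-0)
  Group 2: 'c' x 3 (positions 1-3)
  Group 3: 'b' x 1 (positions 4-4)
  Group 4: 'e' x 2 (positions 5-6)
  Group 5: 'a' x 2 (positions 7-8)
Total groups: 5

5


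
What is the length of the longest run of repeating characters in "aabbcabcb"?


Input: "aabbcabcb"
Scanning for longest run:
  Position 1 ('a'): continues run of 'a', length=2
  Position 2 ('b'): new char, reset run to 1
  Position 3 ('b'): continues run of 'b', length=2
  Position 4 ('c'): new char, reset run to 1
  Position 5 ('a'): new char, reset run to 1
  Position 6 ('b'): new char, reset run to 1
  Position 7 ('c'): new char, reset run to 1
  Position 8 ('b'): new char, reset run to 1
Longest run: 'a' with length 2

2


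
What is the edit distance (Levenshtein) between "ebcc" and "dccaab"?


Computing edit distance: "ebcc" -> "dccaab"
DP table:
           d    c    c    a    a    b
      0    1    2    3    4    5    6
  e   1    1    2    3    4    5    6
  b   2    2    2    3    4    5    5
  c   3    3    2    2    3    4    5
  c   4    4    3    2    3    4    5
Edit distance = dp[4][6] = 5

5


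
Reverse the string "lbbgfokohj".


Input: lbbgfokohj
Reading characters right to left:
  Position 9: 'j'
  Position 8: 'h'
  Position 7: 'o'
  Position 6: 'k'
  Position 5: 'o'
  Position 4: 'f'
  Position 3: 'g'
  Position 2: 'b'
  Position 1: 'b'
  Position 0: 'l'
Reversed: jhokofgbbl

jhokofgbbl


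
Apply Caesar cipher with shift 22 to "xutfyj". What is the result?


Caesar cipher: shift "xutfyj" by 22
  'x' (pos 23) + 22 = pos 19 = 't'
  'u' (pos 20) + 22 = pos 16 = 'q'
  't' (pos 19) + 22 = pos 15 = 'p'
  'f' (pos 5) + 22 = pos 1 = 'b'
  'y' (pos 24) + 22 = pos 20 = 'u'
  'j' (pos 9) + 22 = pos 5 = 'f'
Result: tqpbuf

tqpbuf


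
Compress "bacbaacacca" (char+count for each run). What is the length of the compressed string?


Input: bacbaacacca
Runs:
  'b' x 1 => "b1"
  'a' x 1 => "a1"
  'c' x 1 => "c1"
  'b' x 1 => "b1"
  'a' x 2 => "a2"
  'c' x 1 => "c1"
  'a' x 1 => "a1"
  'c' x 2 => "c2"
  'a' x 1 => "a1"
Compressed: "b1a1c1b1a2c1a1c2a1"
Compressed length: 18

18


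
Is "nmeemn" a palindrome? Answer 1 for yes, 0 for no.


Input: nmeemn
Reversed: nmeemn
  Compare pos 0 ('n') with pos 5 ('n'): match
  Compare pos 1 ('m') with pos 4 ('m'): match
  Compare pos 2 ('e') with pos 3 ('e'): match
Result: palindrome

1


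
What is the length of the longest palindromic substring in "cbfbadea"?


Input: "cbfbadea"
Checking substrings for palindromes:
  [1:4] "bfb" (len 3) => palindrome
Longest palindromic substring: "bfb" with length 3

3


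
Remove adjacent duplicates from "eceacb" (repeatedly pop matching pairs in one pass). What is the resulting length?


Input: eceacb
Stack-based adjacent duplicate removal:
  Read 'e': push. Stack: e
  Read 'c': push. Stack: ec
  Read 'e': push. Stack: ece
  Read 'a': push. Stack: ecea
  Read 'c': push. Stack: eceac
  Read 'b': push. Stack: eceacb
Final stack: "eceacb" (length 6)

6


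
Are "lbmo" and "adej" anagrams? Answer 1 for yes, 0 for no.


Strings: "lbmo", "adej"
Sorted first:  blmo
Sorted second: adej
Differ at position 0: 'b' vs 'a' => not anagrams

0


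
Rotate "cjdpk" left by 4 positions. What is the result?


Input: "cjdpk", rotate left by 4
First 4 characters: "cjdp"
Remaining characters: "k"
Concatenate remaining + first: "k" + "cjdp" = "kcjdp"

kcjdp


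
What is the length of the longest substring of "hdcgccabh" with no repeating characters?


Input: "hdcgccabh"
Sliding window (track last position of each char):
  Position 0 ('h'): window [0,0] length 1 -- new best
  Position 1 ('d'): window [0,1] length 2 -- new best
  Position 2 ('c'): window [0,2] length 3 -- new best
  Position 3 ('g'): window [0,3] length 4 -- new best
  Position 4 ('c'): repeat (last at 2), move window start to 3
  Position 4 ('c'): window [3,4] length 2
  Position 5 ('c'): repeat (last at 4), move window start to 5
  Position 5 ('c'): window [5,5] length 1
  Position 6 ('a'): window [5,6] length 2
  Position 7 ('b'): window [5,7] length 3
  Position 8 ('h'): window [5,8] length 4
Longest substring with no repeats: "hdcg" with length 4

4


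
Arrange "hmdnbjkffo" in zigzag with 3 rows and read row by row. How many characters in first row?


Zigzag "hmdnbjkffo" into 3 rows:
Placing characters:
  'h' => row 0
  'm' => row 1
  'd' => row 2
  'n' => row 1
  'b' => row 0
  'j' => row 1
  'k' => row 2
  'f' => row 1
  'f' => row 0
  'o' => row 1
Rows:
  Row 0: "hbf"
  Row 1: "mnjfo"
  Row 2: "dk"
First row length: 3

3


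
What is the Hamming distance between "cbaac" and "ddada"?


Comparing "cbaac" and "ddada" position by position:
  Position 0: 'c' vs 'd' => differ
  Position 1: 'b' vs 'd' => differ
  Position 2: 'a' vs 'a' => same
  Position 3: 'a' vs 'd' => differ
  Position 4: 'c' vs 'a' => differ
Total differences (Hamming distance): 4

4


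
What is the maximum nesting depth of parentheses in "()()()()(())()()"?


Input: "()()()()(())()()"
Tracking depth:
  Position 0 '(': depth becomes 1
  Position 1 ')': depth becomes 0
  Position 2 '(': depth becomes 1
  Position 3 ')': depth becomes 0
  Position 4 '(': depth becomes 1
  Position 5 ')': depth becomes 0
  Position 6 '(': depth becomes 1
  Position 7 ')': depth becomes 0
  Position 8 '(': depth becomes 1
  Position 9 '(': depth becomes 2
  Position 10 ')': depth becomes 1
  Position 11 ')': depth becomes 0
  Position 12 '(': depth becomes 1
  Position 13 ')': depth becomes 0
  Position 14 '(': depth becomes 1
  Position 15 ')': depth becomes 0
Maximum depth reached: 2

2


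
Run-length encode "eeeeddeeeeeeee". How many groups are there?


Input: eeeeddeeeeeeee
Scanning for consecutive runs:
  Group 1: 'e' x 4 (positions 0-3)
  Group 2: 'd' x 2 (positions 4-5)
  Group 3: 'e' x 8 (positions 6-13)
Total groups: 3

3


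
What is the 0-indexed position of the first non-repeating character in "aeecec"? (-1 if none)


Input: aeecec
Character frequencies:
  'a': 1
  'c': 2
  'e': 3
Scanning left to right for freq == 1:
  Position 0 ('a'): unique! => answer = 0

0


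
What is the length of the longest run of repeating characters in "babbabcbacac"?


Input: "babbabcbacac"
Scanning for longest run:
  Position 1 ('a'): new char, reset run to 1
  Position 2 ('b'): new char, reset run to 1
  Position 3 ('b'): continues run of 'b', length=2
  Position 4 ('a'): new char, reset run to 1
  Position 5 ('b'): new char, reset run to 1
  Position 6 ('c'): new char, reset run to 1
  Position 7 ('b'): new char, reset run to 1
  Position 8 ('a'): new char, reset run to 1
  Position 9 ('c'): new char, reset run to 1
  Position 10 ('a'): new char, reset run to 1
  Position 11 ('c'): new char, reset run to 1
Longest run: 'b' with length 2

2


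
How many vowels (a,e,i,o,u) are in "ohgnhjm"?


Input: ohgnhjm
Checking each character:
  'o' at position 0: vowel (running total: 1)
  'h' at position 1: consonant
  'g' at position 2: consonant
  'n' at position 3: consonant
  'h' at position 4: consonant
  'j' at position 5: consonant
  'm' at position 6: consonant
Total vowels: 1

1


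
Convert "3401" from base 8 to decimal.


Input: "3401" in base 8
Positional expansion:
  Digit '3' (value 3) x 8^3 = 1536
  Digit '4' (value 4) x 8^2 = 256
  Digit '0' (value 0) x 8^1 = 0
  Digit '1' (value 1) x 8^0 = 1
Sum = 1793

1793


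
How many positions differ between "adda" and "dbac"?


Comparing "adda" and "dbac" position by position:
  Position 0: 'a' vs 'd' => DIFFER
  Position 1: 'd' vs 'b' => DIFFER
  Position 2: 'd' vs 'a' => DIFFER
  Position 3: 'a' vs 'c' => DIFFER
Positions that differ: 4

4


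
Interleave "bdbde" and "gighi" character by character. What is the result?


Interleaving "bdbde" and "gighi":
  Position 0: 'b' from first, 'g' from second => "bg"
  Position 1: 'd' from first, 'i' from second => "di"
  Position 2: 'b' from first, 'g' from second => "bg"
  Position 3: 'd' from first, 'h' from second => "dh"
  Position 4: 'e' from first, 'i' from second => "ei"
Result: bgdibgdhei

bgdibgdhei


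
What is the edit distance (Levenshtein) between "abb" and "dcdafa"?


Computing edit distance: "abb" -> "dcdafa"
DP table:
           d    c    d    a    f    a
      0    1    2    3    4    5    6
  a   1    1    2    3    3    4    5
  b   2    2    2    3    4    4    5
  b   3    3    3    3    4    5    5
Edit distance = dp[3][6] = 5

5


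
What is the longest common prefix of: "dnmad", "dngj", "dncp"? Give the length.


Words: dnmad, dngj, dncp
  Position 0: all 'd' => match
  Position 1: all 'n' => match
  Position 2: ('m', 'g', 'c') => mismatch, stop
LCP = "dn" (length 2)

2


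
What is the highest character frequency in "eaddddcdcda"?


Input: eaddddcdcda
Character counts:
  'a': 2
  'c': 2
  'd': 6
  'e': 1
Maximum frequency: 6

6


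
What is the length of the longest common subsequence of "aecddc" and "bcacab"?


LCS of "aecddc" and "bcacab"
DP table:
           b    c    a    c    a    b
      0    0    0    0    0    0    0
  a   0    0    0    1    1    1    1
  e   0    0    0    1    1    1    1
  c   0    0    1    1    2    2    2
  d   0    0    1    1    2    2    2
  d   0    0    1    1    2    2    2
  c   0    0    1    1    2    2    2
LCS length = dp[6][6] = 2

2


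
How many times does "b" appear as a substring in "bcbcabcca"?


Searching for "b" in "bcbcabcca"
Scanning each position:
  Position 0: "b" => MATCH
  Position 1: "c" => no
  Position 2: "b" => MATCH
  Position 3: "c" => no
  Position 4: "a" => no
  Position 5: "b" => MATCH
  Position 6: "c" => no
  Position 7: "c" => no
  Position 8: "a" => no
Total occurrences: 3

3


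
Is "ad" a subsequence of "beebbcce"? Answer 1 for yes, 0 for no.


Check if "ad" is a subsequence of "beebbcce"
Greedy scan:
  Position 0 ('b'): no match needed
  Position 1 ('e'): no match needed
  Position 2 ('e'): no match needed
  Position 3 ('b'): no match needed
  Position 4 ('b'): no match needed
  Position 5 ('c'): no match needed
  Position 6 ('c'): no match needed
  Position 7 ('e'): no match needed
Only matched 0/2 characters => not a subsequence

0


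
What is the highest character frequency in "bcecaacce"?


Input: bcecaacce
Character counts:
  'a': 2
  'b': 1
  'c': 4
  'e': 2
Maximum frequency: 4

4


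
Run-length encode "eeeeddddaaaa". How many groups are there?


Input: eeeeddddaaaa
Scanning for consecutive runs:
  Group 1: 'e' x 4 (positions 0-3)
  Group 2: 'd' x 4 (positions 4-7)
  Group 3: 'a' x 4 (positions 8-11)
Total groups: 3

3


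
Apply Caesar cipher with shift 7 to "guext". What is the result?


Caesar cipher: shift "guext" by 7
  'g' (pos 6) + 7 = pos 13 = 'n'
  'u' (pos 20) + 7 = pos 1 = 'b'
  'e' (pos 4) + 7 = pos 11 = 'l'
  'x' (pos 23) + 7 = pos 4 = 'e'
  't' (pos 19) + 7 = pos 0 = 'a'
Result: nblea

nblea


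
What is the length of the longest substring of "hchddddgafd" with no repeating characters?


Input: "hchddddgafd"
Sliding window (track last position of each char):
  Position 0 ('h'): window [0,0] length 1 -- new best
  Position 1 ('c'): window [0,1] length 2 -- new best
  Position 2 ('h'): repeat (last at 0), move window start to 1
  Position 2 ('h'): window [1,2] length 2
  Position 3 ('d'): window [1,3] length 3 -- new best
  Position 4 ('d'): repeat (last at 3), move window start to 4
  Position 4 ('d'): window [4,4] length 1
  Position 5 ('d'): repeat (last at 4), move window start to 5
  Position 5 ('d'): window [5,5] length 1
  Position 6 ('d'): repeat (last at 5), move window start to 6
  Position 6 ('d'): window [6,6] length 1
  Position 7 ('g'): window [6,7] length 2
  Position 8 ('a'): window [6,8] length 3
  Position 9 ('f'): window [6,9] length 4 -- new best
  Position 10 ('d'): repeat (last at 6), move window start to 7
  Position 10 ('d'): window [7,10] length 4
Longest substring with no repeats: "dgaf" with length 4

4


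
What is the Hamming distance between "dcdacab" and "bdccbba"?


Comparing "dcdacab" and "bdccbba" position by position:
  Position 0: 'd' vs 'b' => differ
  Position 1: 'c' vs 'd' => differ
  Position 2: 'd' vs 'c' => differ
  Position 3: 'a' vs 'c' => differ
  Position 4: 'c' vs 'b' => differ
  Position 5: 'a' vs 'b' => differ
  Position 6: 'b' vs 'a' => differ
Total differences (Hamming distance): 7

7


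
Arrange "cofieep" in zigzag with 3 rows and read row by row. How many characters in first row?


Zigzag "cofieep" into 3 rows:
Placing characters:
  'c' => row 0
  'o' => row 1
  'f' => row 2
  'i' => row 1
  'e' => row 0
  'e' => row 1
  'p' => row 2
Rows:
  Row 0: "ce"
  Row 1: "oie"
  Row 2: "fp"
First row length: 2

2


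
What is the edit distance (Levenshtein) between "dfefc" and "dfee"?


Computing edit distance: "dfefc" -> "dfee"
DP table:
           d    f    e    e
      0    1    2    3    4
  d   1    0    1    2    3
  f   2    1    0    1    2
  e   3    2    1    0    1
  f   4    3    2    1    1
  c   5    4    3    2    2
Edit distance = dp[5][4] = 2

2


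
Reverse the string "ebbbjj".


Input: ebbbjj
Reading characters right to left:
  Position 5: 'j'
  Position 4: 'j'
  Position 3: 'b'
  Position 2: 'b'
  Position 1: 'b'
  Position 0: 'e'
Reversed: jjbbbe

jjbbbe


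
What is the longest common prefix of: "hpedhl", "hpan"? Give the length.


Words: hpedhl, hpan
  Position 0: all 'h' => match
  Position 1: all 'p' => match
  Position 2: ('e', 'a') => mismatch, stop
LCP = "hp" (length 2)

2


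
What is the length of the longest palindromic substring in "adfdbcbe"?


Input: "adfdbcbe"
Checking substrings for palindromes:
  [1:4] "dfd" (len 3) => palindrome
  [4:7] "bcb" (len 3) => palindrome
Longest palindromic substring: "dfd" with length 3

3


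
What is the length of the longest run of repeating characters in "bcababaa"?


Input: "bcababaa"
Scanning for longest run:
  Position 1 ('c'): new char, reset run to 1
  Position 2 ('a'): new char, reset run to 1
  Position 3 ('b'): new char, reset run to 1
  Position 4 ('a'): new char, reset run to 1
  Position 5 ('b'): new char, reset run to 1
  Position 6 ('a'): new char, reset run to 1
  Position 7 ('a'): continues run of 'a', length=2
Longest run: 'a' with length 2

2


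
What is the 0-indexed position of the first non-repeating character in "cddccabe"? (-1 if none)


Input: cddccabe
Character frequencies:
  'a': 1
  'b': 1
  'c': 3
  'd': 2
  'e': 1
Scanning left to right for freq == 1:
  Position 0 ('c'): freq=3, skip
  Position 1 ('d'): freq=2, skip
  Position 2 ('d'): freq=2, skip
  Position 3 ('c'): freq=3, skip
  Position 4 ('c'): freq=3, skip
  Position 5 ('a'): unique! => answer = 5

5


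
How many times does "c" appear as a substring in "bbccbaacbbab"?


Searching for "c" in "bbccbaacbbab"
Scanning each position:
  Position 0: "b" => no
  Position 1: "b" => no
  Position 2: "c" => MATCH
  Position 3: "c" => MATCH
  Position 4: "b" => no
  Position 5: "a" => no
  Position 6: "a" => no
  Position 7: "c" => MATCH
  Position 8: "b" => no
  Position 9: "b" => no
  Position 10: "a" => no
  Position 11: "b" => no
Total occurrences: 3

3


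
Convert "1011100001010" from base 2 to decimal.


Input: "1011100001010" in base 2
Positional expansion:
  Digit '1' (value 1) x 2^12 = 4096
  Digit '0' (value 0) x 2^11 = 0
  Digit '1' (value 1) x 2^10 = 1024
  Digit '1' (value 1) x 2^9 = 512
  Digit '1' (value 1) x 2^8 = 256
  Digit '0' (value 0) x 2^7 = 0
  Digit '0' (value 0) x 2^6 = 0
  Digit '0' (value 0) x 2^5 = 0
  Digit '0' (value 0) x 2^4 = 0
  Digit '1' (value 1) x 2^3 = 8
  Digit '0' (value 0) x 2^2 = 0
  Digit '1' (value 1) x 2^1 = 2
  Digit '0' (value 0) x 2^0 = 0
Sum = 5898

5898


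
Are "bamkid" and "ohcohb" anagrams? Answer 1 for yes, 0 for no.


Strings: "bamkid", "ohcohb"
Sorted first:  abdikm
Sorted second: bchhoo
Differ at position 0: 'a' vs 'b' => not anagrams

0


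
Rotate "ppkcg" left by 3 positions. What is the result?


Input: "ppkcg", rotate left by 3
First 3 characters: "ppk"
Remaining characters: "cg"
Concatenate remaining + first: "cg" + "ppk" = "cgppk"

cgppk


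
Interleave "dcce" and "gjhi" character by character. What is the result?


Interleaving "dcce" and "gjhi":
  Position 0: 'd' from first, 'g' from second => "dg"
  Position 1: 'c' from first, 'j' from second => "cj"
  Position 2: 'c' from first, 'h' from second => "ch"
  Position 3: 'e' from first, 'i' from second => "ei"
Result: dgcjchei

dgcjchei


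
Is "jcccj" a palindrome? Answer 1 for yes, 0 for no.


Input: jcccj
Reversed: jcccj
  Compare pos 0 ('j') with pos 4 ('j'): match
  Compare pos 1 ('c') with pos 3 ('c'): match
Result: palindrome

1


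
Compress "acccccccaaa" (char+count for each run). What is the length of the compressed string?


Input: acccccccaaa
Runs:
  'a' x 1 => "a1"
  'c' x 7 => "c7"
  'a' x 3 => "a3"
Compressed: "a1c7a3"
Compressed length: 6

6


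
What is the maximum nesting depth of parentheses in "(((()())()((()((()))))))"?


Input: "(((()())()((()((()))))))"
Tracking depth:
  Position 0 '(': depth becomes 1
  Position 1 '(': depth becomes 2
  Position 2 '(': depth becomes 3
  Position 3 '(': depth becomes 4
  Position 4 ')': depth becomes 3
  Position 5 '(': depth becomes 4
  Position 6 ')': depth becomes 3
  Position 7 ')': depth becomes 2
  Position 8 '(': depth becomes 3
  Position 9 ')': depth becomes 2
  Position 10 '(': depth becomes 3
  Position 11 '(': depth becomes 4
  Position 12 '(': depth becomes 5
  Position 13 ')': depth becomes 4
  Position 14 '(': depth becomes 5
  Position 15 '(': depth becomes 6
  Position 16 '(': depth becomes 7
  Position 17 ')': depth becomes 6
  Position 18 ')': depth becomes 5
  Position 19 ')': depth becomes 4
  Position 20 ')': depth becomes 3
  Position 21 ')': depth becomes 2
  Position 22 ')': depth becomes 1
  Position 23 ')': depth becomes 0
Maximum depth reached: 7

7


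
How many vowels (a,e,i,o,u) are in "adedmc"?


Input: adedmc
Checking each character:
  'a' at position 0: vowel (running total: 1)
  'd' at position 1: consonant
  'e' at position 2: vowel (running total: 2)
  'd' at position 3: consonant
  'm' at position 4: consonant
  'c' at position 5: consonant
Total vowels: 2

2


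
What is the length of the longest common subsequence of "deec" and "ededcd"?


LCS of "deec" and "ededcd"
DP table:
           e    d    e    d    c    d
      0    0    0    0    0    0    0
  d   0    0    1    1    1    1    1
  e   0    1    1    2    2    2    2
  e   0    1    1    2    2    2    2
  c   0    1    1    2    2    3    3
LCS length = dp[4][6] = 3

3


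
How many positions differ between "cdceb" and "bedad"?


Comparing "cdceb" and "bedad" position by position:
  Position 0: 'c' vs 'b' => DIFFER
  Position 1: 'd' vs 'e' => DIFFER
  Position 2: 'c' vs 'd' => DIFFER
  Position 3: 'e' vs 'a' => DIFFER
  Position 4: 'b' vs 'd' => DIFFER
Positions that differ: 5

5


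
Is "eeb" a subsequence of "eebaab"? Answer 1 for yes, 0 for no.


Check if "eeb" is a subsequence of "eebaab"
Greedy scan:
  Position 0 ('e'): matches sub[0] = 'e'
  Position 1 ('e'): matches sub[1] = 'e'
  Position 2 ('b'): matches sub[2] = 'b'
  Position 3 ('a'): no match needed
  Position 4 ('a'): no match needed
  Position 5 ('b'): no match needed
All 3 characters matched => is a subsequence

1
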